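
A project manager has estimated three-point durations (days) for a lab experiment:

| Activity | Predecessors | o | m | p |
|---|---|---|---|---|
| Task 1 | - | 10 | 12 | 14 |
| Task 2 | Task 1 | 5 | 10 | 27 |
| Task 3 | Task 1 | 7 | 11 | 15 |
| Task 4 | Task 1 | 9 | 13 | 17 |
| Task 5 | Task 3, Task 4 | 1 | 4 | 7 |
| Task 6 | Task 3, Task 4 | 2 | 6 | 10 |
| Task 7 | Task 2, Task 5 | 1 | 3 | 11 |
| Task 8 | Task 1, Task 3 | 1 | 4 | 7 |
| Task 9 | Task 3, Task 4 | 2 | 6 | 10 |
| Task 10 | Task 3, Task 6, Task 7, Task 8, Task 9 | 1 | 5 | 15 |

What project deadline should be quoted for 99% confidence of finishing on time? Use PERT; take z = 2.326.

te_Task 1 = (10 + 4·12 + 14)/6 = 72/6 = 12; σ²_Task 1 = ((14−10)/6)² = 0.444
te_Task 2 = (5 + 4·10 + 27)/6 = 72/6 = 12; σ²_Task 2 = ((27−5)/6)² = 13.444
te_Task 3 = (7 + 4·11 + 15)/6 = 66/6 = 11; σ²_Task 3 = ((15−7)/6)² = 1.778
te_Task 4 = (9 + 4·13 + 17)/6 = 78/6 = 13; σ²_Task 4 = ((17−9)/6)² = 1.778
te_Task 5 = (1 + 4·4 + 7)/6 = 24/6 = 4; σ²_Task 5 = ((7−1)/6)² = 1.000
te_Task 6 = (2 + 4·6 + 10)/6 = 36/6 = 6; σ²_Task 6 = ((10−2)/6)² = 1.778
te_Task 7 = (1 + 4·3 + 11)/6 = 24/6 = 4; σ²_Task 7 = ((11−1)/6)² = 2.778
te_Task 8 = (1 + 4·4 + 7)/6 = 24/6 = 4; σ²_Task 8 = ((7−1)/6)² = 1.000
te_Task 9 = (2 + 4·6 + 10)/6 = 36/6 = 6; σ²_Task 9 = ((10−2)/6)² = 1.778
te_Task 10 = (1 + 4·5 + 15)/6 = 36/6 = 6; σ²_Task 10 = ((15−1)/6)² = 5.444

Forward pass:
ES_Task 1 = 0; EF_Task 1 = 12
ES_Task 2 = 12; EF_Task 2 = 12+12 = 24
ES_Task 3 = 12; EF_Task 3 = 12+11 = 23
ES_Task 4 = 12; EF_Task 4 = 12+13 = 25
ES_Task 5 = max(EF_Task 3=23, EF_Task 4=25) = 25; EF_Task 5 = 25+4 = 29
ES_Task 6 = max(EF_Task 3=23, EF_Task 4=25) = 25; EF_Task 6 = 25+6 = 31
ES_Task 7 = max(EF_Task 2=24, EF_Task 5=29) = 29; EF_Task 7 = 29+4 = 33
ES_Task 8 = max(EF_Task 1=12, EF_Task 3=23) = 23; EF_Task 8 = 23+4 = 27
ES_Task 9 = max(EF_Task 3=23, EF_Task 4=25) = 25; EF_Task 9 = 25+6 = 31
ES_Task 10 = max(EF_Task 3=23, EF_Task 6=31, EF_Task 7=33, EF_Task 8=27, EF_Task 9=31) = 33; EF_Task 10 = 33+6 = 39
Expected project duration μ = 39 days. Critical path: Task 1 → Task 4 → Task 5 → Task 7 → Task 10.

Variance along critical path = 0.444 + 1.778 + 1.000 + 2.778 + 5.444 = 11.444; σ = 3.383 days.
D = μ + z·σ = 39 + 2.326·3.383 = 46.9 days

46.9 days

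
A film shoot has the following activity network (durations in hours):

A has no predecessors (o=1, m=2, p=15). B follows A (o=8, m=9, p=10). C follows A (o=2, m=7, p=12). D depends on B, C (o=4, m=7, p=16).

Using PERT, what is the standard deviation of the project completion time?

te_A = (1 + 4·2 + 15)/6 = 24/6 = 4; σ²_A = ((15−1)/6)² = 5.444
te_B = (8 + 4·9 + 10)/6 = 54/6 = 9; σ²_B = ((10−8)/6)² = 0.111
te_C = (2 + 4·7 + 12)/6 = 42/6 = 7; σ²_C = ((12−2)/6)² = 2.778
te_D = (4 + 4·7 + 16)/6 = 48/6 = 8; σ²_D = ((16−4)/6)² = 4.000

Forward pass:
ES_A = 0; EF_A = 4
ES_B = 4; EF_B = 4+9 = 13
ES_C = 4; EF_C = 4+7 = 11
ES_D = max(EF_B=13, EF_C=11) = 13; EF_D = 13+8 = 21
Expected project duration μ = 21 hours. Critical path: A → B → D.

Variance along critical path = 5.444 + 0.111 + 4.000 = 9.556
σ = √9.556 = 3.091 hours

3.09 hours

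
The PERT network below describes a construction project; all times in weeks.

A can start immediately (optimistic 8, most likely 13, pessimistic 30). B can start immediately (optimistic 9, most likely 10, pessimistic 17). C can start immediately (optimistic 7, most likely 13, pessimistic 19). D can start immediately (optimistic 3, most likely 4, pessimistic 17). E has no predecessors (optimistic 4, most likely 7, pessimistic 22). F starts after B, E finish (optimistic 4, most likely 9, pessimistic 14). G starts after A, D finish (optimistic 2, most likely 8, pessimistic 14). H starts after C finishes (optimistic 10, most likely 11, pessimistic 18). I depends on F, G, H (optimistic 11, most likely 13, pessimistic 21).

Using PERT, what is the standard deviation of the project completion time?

te_A = (8 + 4·13 + 30)/6 = 90/6 = 15; σ²_A = ((30−8)/6)² = 13.444
te_B = (9 + 4·10 + 17)/6 = 66/6 = 11; σ²_B = ((17−9)/6)² = 1.778
te_C = (7 + 4·13 + 19)/6 = 78/6 = 13; σ²_C = ((19−7)/6)² = 4.000
te_D = (3 + 4·4 + 17)/6 = 36/6 = 6; σ²_D = ((17−3)/6)² = 5.444
te_E = (4 + 4·7 + 22)/6 = 54/6 = 9; σ²_E = ((22−4)/6)² = 9.000
te_F = (4 + 4·9 + 14)/6 = 54/6 = 9; σ²_F = ((14−4)/6)² = 2.778
te_G = (2 + 4·8 + 14)/6 = 48/6 = 8; σ²_G = ((14−2)/6)² = 4.000
te_H = (10 + 4·11 + 18)/6 = 72/6 = 12; σ²_H = ((18−10)/6)² = 1.778
te_I = (11 + 4·13 + 21)/6 = 84/6 = 14; σ²_I = ((21−11)/6)² = 2.778

Forward pass:
ES_A = 0; EF_A = 15
ES_B = 0; EF_B = 11
ES_C = 0; EF_C = 13
ES_D = 0; EF_D = 6
ES_E = 0; EF_E = 9
ES_F = max(EF_B=11, EF_E=9) = 11; EF_F = 11+9 = 20
ES_G = max(EF_A=15, EF_D=6) = 15; EF_G = 15+8 = 23
ES_H = 13; EF_H = 13+12 = 25
ES_I = max(EF_F=20, EF_G=23, EF_H=25) = 25; EF_I = 25+14 = 39
Expected project duration μ = 39 weeks. Critical path: C → H → I.

Variance along critical path = 4.000 + 1.778 + 2.778 = 8.556
σ = √8.556 = 2.925 weeks

2.92 weeks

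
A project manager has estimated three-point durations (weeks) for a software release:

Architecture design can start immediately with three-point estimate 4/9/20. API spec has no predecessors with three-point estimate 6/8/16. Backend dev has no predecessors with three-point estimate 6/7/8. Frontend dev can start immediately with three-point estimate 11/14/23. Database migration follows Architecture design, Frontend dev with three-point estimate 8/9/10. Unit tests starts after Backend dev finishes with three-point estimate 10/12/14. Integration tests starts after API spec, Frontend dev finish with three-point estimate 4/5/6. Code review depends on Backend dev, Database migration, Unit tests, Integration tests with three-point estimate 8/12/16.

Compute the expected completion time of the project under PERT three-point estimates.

36 weeks

te_Architecture design = (4 + 4·9 + 20)/6 = 60/6 = 10
te_API spec = (6 + 4·8 + 16)/6 = 54/6 = 9
te_Backend dev = (6 + 4·7 + 8)/6 = 42/6 = 7
te_Frontend dev = (11 + 4·14 + 23)/6 = 90/6 = 15
te_Database migration = (8 + 4·9 + 10)/6 = 54/6 = 9
te_Unit tests = (10 + 4·12 + 14)/6 = 72/6 = 12
te_Integration tests = (4 + 4·5 + 6)/6 = 30/6 = 5
te_Code review = (8 + 4·12 + 16)/6 = 72/6 = 12

Forward pass:
ES_Architecture design = 0; EF_Architecture design = 10
ES_API spec = 0; EF_API spec = 9
ES_Backend dev = 0; EF_Backend dev = 7
ES_Frontend dev = 0; EF_Frontend dev = 15
ES_Database migration = max(EF_Architecture design=10, EF_Frontend dev=15) = 15; EF_Database migration = 15+9 = 24
ES_Unit tests = 7; EF_Unit tests = 7+12 = 19
ES_Integration tests = max(EF_API spec=9, EF_Frontend dev=15) = 15; EF_Integration tests = 15+5 = 20
ES_Code review = max(EF_Backend dev=7, EF_Database migration=24, EF_Unit tests=19, EF_Integration tests=20) = 24; EF_Code review = 24+12 = 36
Expected project duration μ = 36 weeks. Critical path: Frontend dev → Database migration → Code review.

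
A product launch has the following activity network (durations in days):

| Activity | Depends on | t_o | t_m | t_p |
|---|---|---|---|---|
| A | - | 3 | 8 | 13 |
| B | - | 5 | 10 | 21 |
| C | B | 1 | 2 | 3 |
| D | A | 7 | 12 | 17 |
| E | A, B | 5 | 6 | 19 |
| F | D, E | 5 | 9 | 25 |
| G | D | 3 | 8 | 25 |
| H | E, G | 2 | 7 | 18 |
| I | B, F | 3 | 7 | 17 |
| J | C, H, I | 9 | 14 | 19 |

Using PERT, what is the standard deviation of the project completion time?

4.99 days

te_A = (3 + 4·8 + 13)/6 = 48/6 = 8; σ²_A = ((13−3)/6)² = 2.778
te_B = (5 + 4·10 + 21)/6 = 66/6 = 11; σ²_B = ((21−5)/6)² = 7.111
te_C = (1 + 4·2 + 3)/6 = 12/6 = 2; σ²_C = ((3−1)/6)² = 0.111
te_D = (7 + 4·12 + 17)/6 = 72/6 = 12; σ²_D = ((17−7)/6)² = 2.778
te_E = (5 + 4·6 + 19)/6 = 48/6 = 8; σ²_E = ((19−5)/6)² = 5.444
te_F = (5 + 4·9 + 25)/6 = 66/6 = 11; σ²_F = ((25−5)/6)² = 11.111
te_G = (3 + 4·8 + 25)/6 = 60/6 = 10; σ²_G = ((25−3)/6)² = 13.444
te_H = (2 + 4·7 + 18)/6 = 48/6 = 8; σ²_H = ((18−2)/6)² = 7.111
te_I = (3 + 4·7 + 17)/6 = 48/6 = 8; σ²_I = ((17−3)/6)² = 5.444
te_J = (9 + 4·14 + 19)/6 = 84/6 = 14; σ²_J = ((19−9)/6)² = 2.778

Forward pass:
ES_A = 0; EF_A = 8
ES_B = 0; EF_B = 11
ES_C = 11; EF_C = 11+2 = 13
ES_D = 8; EF_D = 8+12 = 20
ES_E = max(EF_A=8, EF_B=11) = 11; EF_E = 11+8 = 19
ES_F = max(EF_D=20, EF_E=19) = 20; EF_F = 20+11 = 31
ES_G = 20; EF_G = 20+10 = 30
ES_H = max(EF_E=19, EF_G=30) = 30; EF_H = 30+8 = 38
ES_I = max(EF_B=11, EF_F=31) = 31; EF_I = 31+8 = 39
ES_J = max(EF_C=13, EF_H=38, EF_I=39) = 39; EF_J = 39+14 = 53
Expected project duration μ = 53 days. Critical path: A → D → F → I → J.

Variance along critical path = 2.778 + 2.778 + 11.111 + 5.444 + 2.778 = 24.889
σ = √24.889 = 4.989 days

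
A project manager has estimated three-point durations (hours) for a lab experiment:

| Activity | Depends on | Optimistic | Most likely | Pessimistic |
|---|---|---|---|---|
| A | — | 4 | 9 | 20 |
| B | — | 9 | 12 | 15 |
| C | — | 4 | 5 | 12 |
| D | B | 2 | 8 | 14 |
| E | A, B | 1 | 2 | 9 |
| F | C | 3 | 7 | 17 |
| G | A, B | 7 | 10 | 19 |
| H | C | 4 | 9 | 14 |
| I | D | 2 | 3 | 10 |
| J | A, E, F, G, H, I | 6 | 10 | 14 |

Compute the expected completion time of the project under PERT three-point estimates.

te_A = (4 + 4·9 + 20)/6 = 60/6 = 10
te_B = (9 + 4·12 + 15)/6 = 72/6 = 12
te_C = (4 + 4·5 + 12)/6 = 36/6 = 6
te_D = (2 + 4·8 + 14)/6 = 48/6 = 8
te_E = (1 + 4·2 + 9)/6 = 18/6 = 3
te_F = (3 + 4·7 + 17)/6 = 48/6 = 8
te_G = (7 + 4·10 + 19)/6 = 66/6 = 11
te_H = (4 + 4·9 + 14)/6 = 54/6 = 9
te_I = (2 + 4·3 + 10)/6 = 24/6 = 4
te_J = (6 + 4·10 + 14)/6 = 60/6 = 10

Forward pass:
ES_A = 0; EF_A = 10
ES_B = 0; EF_B = 12
ES_C = 0; EF_C = 6
ES_D = 12; EF_D = 12+8 = 20
ES_E = max(EF_A=10, EF_B=12) = 12; EF_E = 12+3 = 15
ES_F = 6; EF_F = 6+8 = 14
ES_G = max(EF_A=10, EF_B=12) = 12; EF_G = 12+11 = 23
ES_H = 6; EF_H = 6+9 = 15
ES_I = 20; EF_I = 20+4 = 24
ES_J = max(EF_A=10, EF_E=15, EF_F=14, EF_G=23, EF_H=15, EF_I=24) = 24; EF_J = 24+10 = 34
Expected project duration μ = 34 hours. Critical path: B → D → I → J.

34 hours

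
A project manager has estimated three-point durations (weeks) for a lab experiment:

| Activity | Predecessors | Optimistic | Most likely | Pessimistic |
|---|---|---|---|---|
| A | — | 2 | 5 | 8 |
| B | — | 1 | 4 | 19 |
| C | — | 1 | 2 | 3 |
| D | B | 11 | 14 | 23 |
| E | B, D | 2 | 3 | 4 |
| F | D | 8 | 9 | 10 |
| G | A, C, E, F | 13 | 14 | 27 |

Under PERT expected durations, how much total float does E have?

6 weeks

te_A = (2 + 4·5 + 8)/6 = 30/6 = 5
te_B = (1 + 4·4 + 19)/6 = 36/6 = 6
te_C = (1 + 4·2 + 3)/6 = 12/6 = 2
te_D = (11 + 4·14 + 23)/6 = 90/6 = 15
te_E = (2 + 4·3 + 4)/6 = 18/6 = 3
te_F = (8 + 4·9 + 10)/6 = 54/6 = 9
te_G = (13 + 4·14 + 27)/6 = 96/6 = 16

Forward pass:
ES_A = 0; EF_A = 5
ES_B = 0; EF_B = 6
ES_C = 0; EF_C = 2
ES_D = 6; EF_D = 6+15 = 21
ES_E = max(EF_B=6, EF_D=21) = 21; EF_E = 21+3 = 24
ES_F = 21; EF_F = 21+9 = 30
ES_G = max(EF_A=5, EF_C=2, EF_E=24, EF_F=30) = 30; EF_G = 30+16 = 46
Expected project duration μ = 46 weeks. Critical path: B → D → F → G.

Backward pass:
LF_G = 46; LS_G = 46−16 = 30
LF_F = LS_G = 30; LS_F = 30−9 = 21
LF_E = LS_G = 30; LS_E = 30−3 = 27
LF_D = min(LS_E=27, LS_F=21) = 21; LS_D = 21−15 = 6
LF_C = LS_G = 30; LS_C = 30−2 = 28
LF_B = min(LS_D=6, LS_E=27) = 6; LS_B = 6−6 = 0
LF_A = LS_G = 30; LS_A = 30−5 = 25
Slack_E = LS_E − ES_E = 27 − 21 = 6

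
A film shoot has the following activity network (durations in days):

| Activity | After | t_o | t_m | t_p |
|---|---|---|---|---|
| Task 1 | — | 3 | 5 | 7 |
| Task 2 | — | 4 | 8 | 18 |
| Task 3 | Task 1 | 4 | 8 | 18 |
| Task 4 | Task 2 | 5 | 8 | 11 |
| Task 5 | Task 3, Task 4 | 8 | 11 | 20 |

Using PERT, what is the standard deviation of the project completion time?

te_Task 1 = (3 + 4·5 + 7)/6 = 30/6 = 5; σ²_Task 1 = ((7−3)/6)² = 0.444
te_Task 2 = (4 + 4·8 + 18)/6 = 54/6 = 9; σ²_Task 2 = ((18−4)/6)² = 5.444
te_Task 3 = (4 + 4·8 + 18)/6 = 54/6 = 9; σ²_Task 3 = ((18−4)/6)² = 5.444
te_Task 4 = (5 + 4·8 + 11)/6 = 48/6 = 8; σ²_Task 4 = ((11−5)/6)² = 1.000
te_Task 5 = (8 + 4·11 + 20)/6 = 72/6 = 12; σ²_Task 5 = ((20−8)/6)² = 4.000

Forward pass:
ES_Task 1 = 0; EF_Task 1 = 5
ES_Task 2 = 0; EF_Task 2 = 9
ES_Task 3 = 5; EF_Task 3 = 5+9 = 14
ES_Task 4 = 9; EF_Task 4 = 9+8 = 17
ES_Task 5 = max(EF_Task 3=14, EF_Task 4=17) = 17; EF_Task 5 = 17+12 = 29
Expected project duration μ = 29 days. Critical path: Task 2 → Task 4 → Task 5.

Variance along critical path = 5.444 + 1.000 + 4.000 = 10.444
σ = √10.444 = 3.232 days

3.23 days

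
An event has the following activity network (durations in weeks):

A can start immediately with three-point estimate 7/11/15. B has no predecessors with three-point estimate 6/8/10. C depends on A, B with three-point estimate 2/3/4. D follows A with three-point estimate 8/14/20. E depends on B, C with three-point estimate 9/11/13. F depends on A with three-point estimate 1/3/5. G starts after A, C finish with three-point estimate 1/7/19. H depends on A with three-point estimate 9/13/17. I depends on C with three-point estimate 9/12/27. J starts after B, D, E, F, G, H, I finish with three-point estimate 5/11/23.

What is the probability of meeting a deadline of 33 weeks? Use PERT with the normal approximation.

0.058

te_A = (7 + 4·11 + 15)/6 = 66/6 = 11; σ²_A = ((15−7)/6)² = 1.778
te_B = (6 + 4·8 + 10)/6 = 48/6 = 8; σ²_B = ((10−6)/6)² = 0.444
te_C = (2 + 4·3 + 4)/6 = 18/6 = 3; σ²_C = ((4−2)/6)² = 0.111
te_D = (8 + 4·14 + 20)/6 = 84/6 = 14; σ²_D = ((20−8)/6)² = 4.000
te_E = (9 + 4·11 + 13)/6 = 66/6 = 11; σ²_E = ((13−9)/6)² = 0.444
te_F = (1 + 4·3 + 5)/6 = 18/6 = 3; σ²_F = ((5−1)/6)² = 0.444
te_G = (1 + 4·7 + 19)/6 = 48/6 = 8; σ²_G = ((19−1)/6)² = 9.000
te_H = (9 + 4·13 + 17)/6 = 78/6 = 13; σ²_H = ((17−9)/6)² = 1.778
te_I = (9 + 4·12 + 27)/6 = 84/6 = 14; σ²_I = ((27−9)/6)² = 9.000
te_J = (5 + 4·11 + 23)/6 = 72/6 = 12; σ²_J = ((23−5)/6)² = 9.000

Forward pass:
ES_A = 0; EF_A = 11
ES_B = 0; EF_B = 8
ES_C = max(EF_A=11, EF_B=8) = 11; EF_C = 11+3 = 14
ES_D = 11; EF_D = 11+14 = 25
ES_E = max(EF_B=8, EF_C=14) = 14; EF_E = 14+11 = 25
ES_F = 11; EF_F = 11+3 = 14
ES_G = max(EF_A=11, EF_C=14) = 14; EF_G = 14+8 = 22
ES_H = 11; EF_H = 11+13 = 24
ES_I = 14; EF_I = 14+14 = 28
ES_J = max(EF_B=8, EF_D=25, EF_E=25, EF_F=14, EF_G=22, EF_H=24, EF_I=28) = 28; EF_J = 28+12 = 40
Expected project duration μ = 40 weeks. Critical path: A → C → I → J.

Variance along critical path = 1.778 + 0.111 + 9.000 + 9.000 = 19.889; σ = √19.889 = 4.460 weeks.
Z = (33 − 40) / 4.460 = -1.570
P(T ≤ 33) = Φ(-1.570) ≈ 0.058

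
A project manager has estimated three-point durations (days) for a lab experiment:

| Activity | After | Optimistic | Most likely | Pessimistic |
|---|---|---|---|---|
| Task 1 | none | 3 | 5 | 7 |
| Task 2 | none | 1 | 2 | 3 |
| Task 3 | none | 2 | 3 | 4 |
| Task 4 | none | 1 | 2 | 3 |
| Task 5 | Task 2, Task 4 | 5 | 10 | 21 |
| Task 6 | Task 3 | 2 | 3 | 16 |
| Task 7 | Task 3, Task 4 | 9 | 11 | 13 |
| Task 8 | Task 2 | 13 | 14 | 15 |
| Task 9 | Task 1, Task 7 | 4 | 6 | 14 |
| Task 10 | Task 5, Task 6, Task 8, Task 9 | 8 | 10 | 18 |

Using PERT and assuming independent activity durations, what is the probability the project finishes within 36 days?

0.947

te_Task 1 = (3 + 4·5 + 7)/6 = 30/6 = 5; σ²_Task 1 = ((7−3)/6)² = 0.444
te_Task 2 = (1 + 4·2 + 3)/6 = 12/6 = 2; σ²_Task 2 = ((3−1)/6)² = 0.111
te_Task 3 = (2 + 4·3 + 4)/6 = 18/6 = 3; σ²_Task 3 = ((4−2)/6)² = 0.111
te_Task 4 = (1 + 4·2 + 3)/6 = 12/6 = 2; σ²_Task 4 = ((3−1)/6)² = 0.111
te_Task 5 = (5 + 4·10 + 21)/6 = 66/6 = 11; σ²_Task 5 = ((21−5)/6)² = 7.111
te_Task 6 = (2 + 4·3 + 16)/6 = 30/6 = 5; σ²_Task 6 = ((16−2)/6)² = 5.444
te_Task 7 = (9 + 4·11 + 13)/6 = 66/6 = 11; σ²_Task 7 = ((13−9)/6)² = 0.444
te_Task 8 = (13 + 4·14 + 15)/6 = 84/6 = 14; σ²_Task 8 = ((15−13)/6)² = 0.111
te_Task 9 = (4 + 4·6 + 14)/6 = 42/6 = 7; σ²_Task 9 = ((14−4)/6)² = 2.778
te_Task 10 = (8 + 4·10 + 18)/6 = 66/6 = 11; σ²_Task 10 = ((18−8)/6)² = 2.778

Forward pass:
ES_Task 1 = 0; EF_Task 1 = 5
ES_Task 2 = 0; EF_Task 2 = 2
ES_Task 3 = 0; EF_Task 3 = 3
ES_Task 4 = 0; EF_Task 4 = 2
ES_Task 5 = max(EF_Task 2=2, EF_Task 4=2) = 2; EF_Task 5 = 2+11 = 13
ES_Task 6 = 3; EF_Task 6 = 3+5 = 8
ES_Task 7 = max(EF_Task 3=3, EF_Task 4=2) = 3; EF_Task 7 = 3+11 = 14
ES_Task 8 = 2; EF_Task 8 = 2+14 = 16
ES_Task 9 = max(EF_Task 1=5, EF_Task 7=14) = 14; EF_Task 9 = 14+7 = 21
ES_Task 10 = max(EF_Task 5=13, EF_Task 6=8, EF_Task 8=16, EF_Task 9=21) = 21; EF_Task 10 = 21+11 = 32
Expected project duration μ = 32 days. Critical path: Task 3 → Task 7 → Task 9 → Task 10.

Variance along critical path = 0.111 + 0.444 + 2.778 + 2.778 = 6.111; σ = √6.111 = 2.472 days.
Z = (36 − 32) / 2.472 = 1.618
P(T ≤ 36) = Φ(1.618) ≈ 0.947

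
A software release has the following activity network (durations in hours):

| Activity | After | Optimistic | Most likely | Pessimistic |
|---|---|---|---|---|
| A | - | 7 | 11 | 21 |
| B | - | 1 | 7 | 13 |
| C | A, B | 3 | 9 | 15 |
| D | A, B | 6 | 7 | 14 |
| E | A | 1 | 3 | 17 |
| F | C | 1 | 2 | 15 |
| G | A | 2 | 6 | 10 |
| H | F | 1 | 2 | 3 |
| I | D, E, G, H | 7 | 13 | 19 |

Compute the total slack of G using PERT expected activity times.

te_A = (7 + 4·11 + 21)/6 = 72/6 = 12
te_B = (1 + 4·7 + 13)/6 = 42/6 = 7
te_C = (3 + 4·9 + 15)/6 = 54/6 = 9
te_D = (6 + 4·7 + 14)/6 = 48/6 = 8
te_E = (1 + 4·3 + 17)/6 = 30/6 = 5
te_F = (1 + 4·2 + 15)/6 = 24/6 = 4
te_G = (2 + 4·6 + 10)/6 = 36/6 = 6
te_H = (1 + 4·2 + 3)/6 = 12/6 = 2
te_I = (7 + 4·13 + 19)/6 = 78/6 = 13

Forward pass:
ES_A = 0; EF_A = 12
ES_B = 0; EF_B = 7
ES_C = max(EF_A=12, EF_B=7) = 12; EF_C = 12+9 = 21
ES_D = max(EF_A=12, EF_B=7) = 12; EF_D = 12+8 = 20
ES_E = 12; EF_E = 12+5 = 17
ES_F = 21; EF_F = 21+4 = 25
ES_G = 12; EF_G = 12+6 = 18
ES_H = 25; EF_H = 25+2 = 27
ES_I = max(EF_D=20, EF_E=17, EF_G=18, EF_H=27) = 27; EF_I = 27+13 = 40
Expected project duration μ = 40 hours. Critical path: A → C → F → H → I.

Backward pass:
LF_I = 40; LS_I = 40−13 = 27
LF_H = LS_I = 27; LS_H = 27−2 = 25
LF_G = LS_I = 27; LS_G = 27−6 = 21
LF_F = LS_H = 25; LS_F = 25−4 = 21
LF_E = LS_I = 27; LS_E = 27−5 = 22
LF_D = LS_I = 27; LS_D = 27−8 = 19
LF_C = LS_F = 21; LS_C = 21−9 = 12
LF_B = min(LS_C=12, LS_D=19) = 12; LS_B = 12−7 = 5
LF_A = min(LS_C=12, LS_D=19, LS_E=22, LS_G=21) = 12; LS_A = 12−12 = 0
Slack_G = LS_G − ES_G = 21 − 12 = 9

9 hours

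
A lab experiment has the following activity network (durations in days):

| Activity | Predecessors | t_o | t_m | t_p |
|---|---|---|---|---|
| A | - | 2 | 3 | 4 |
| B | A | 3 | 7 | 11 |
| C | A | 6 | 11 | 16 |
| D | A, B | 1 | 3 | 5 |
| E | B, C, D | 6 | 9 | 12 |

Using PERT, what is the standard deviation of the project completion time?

1.97 days

te_A = (2 + 4·3 + 4)/6 = 18/6 = 3; σ²_A = ((4−2)/6)² = 0.111
te_B = (3 + 4·7 + 11)/6 = 42/6 = 7; σ²_B = ((11−3)/6)² = 1.778
te_C = (6 + 4·11 + 16)/6 = 66/6 = 11; σ²_C = ((16−6)/6)² = 2.778
te_D = (1 + 4·3 + 5)/6 = 18/6 = 3; σ²_D = ((5−1)/6)² = 0.444
te_E = (6 + 4·9 + 12)/6 = 54/6 = 9; σ²_E = ((12−6)/6)² = 1.000

Forward pass:
ES_A = 0; EF_A = 3
ES_B = 3; EF_B = 3+7 = 10
ES_C = 3; EF_C = 3+11 = 14
ES_D = max(EF_A=3, EF_B=10) = 10; EF_D = 10+3 = 13
ES_E = max(EF_B=10, EF_C=14, EF_D=13) = 14; EF_E = 14+9 = 23
Expected project duration μ = 23 days. Critical path: A → C → E.

Variance along critical path = 0.111 + 2.778 + 1.000 = 3.889
σ = √3.889 = 1.972 days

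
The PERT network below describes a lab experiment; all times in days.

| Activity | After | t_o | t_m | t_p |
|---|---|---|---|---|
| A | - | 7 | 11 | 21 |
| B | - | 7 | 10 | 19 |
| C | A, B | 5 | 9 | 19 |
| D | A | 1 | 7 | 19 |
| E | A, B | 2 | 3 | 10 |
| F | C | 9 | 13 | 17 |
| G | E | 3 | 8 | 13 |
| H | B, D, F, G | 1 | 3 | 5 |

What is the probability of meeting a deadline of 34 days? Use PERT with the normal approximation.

te_A = (7 + 4·11 + 21)/6 = 72/6 = 12; σ²_A = ((21−7)/6)² = 5.444
te_B = (7 + 4·10 + 19)/6 = 66/6 = 11; σ²_B = ((19−7)/6)² = 4.000
te_C = (5 + 4·9 + 19)/6 = 60/6 = 10; σ²_C = ((19−5)/6)² = 5.444
te_D = (1 + 4·7 + 19)/6 = 48/6 = 8; σ²_D = ((19−1)/6)² = 9.000
te_E = (2 + 4·3 + 10)/6 = 24/6 = 4; σ²_E = ((10−2)/6)² = 1.778
te_F = (9 + 4·13 + 17)/6 = 78/6 = 13; σ²_F = ((17−9)/6)² = 1.778
te_G = (3 + 4·8 + 13)/6 = 48/6 = 8; σ²_G = ((13−3)/6)² = 2.778
te_H = (1 + 4·3 + 5)/6 = 18/6 = 3; σ²_H = ((5−1)/6)² = 0.444

Forward pass:
ES_A = 0; EF_A = 12
ES_B = 0; EF_B = 11
ES_C = max(EF_A=12, EF_B=11) = 12; EF_C = 12+10 = 22
ES_D = 12; EF_D = 12+8 = 20
ES_E = max(EF_A=12, EF_B=11) = 12; EF_E = 12+4 = 16
ES_F = 22; EF_F = 22+13 = 35
ES_G = 16; EF_G = 16+8 = 24
ES_H = max(EF_B=11, EF_D=20, EF_F=35, EF_G=24) = 35; EF_H = 35+3 = 38
Expected project duration μ = 38 days. Critical path: A → C → F → H.

Variance along critical path = 5.444 + 5.444 + 1.778 + 0.444 = 13.111; σ = √13.111 = 3.621 days.
Z = (34 − 38) / 3.621 = -1.105
P(T ≤ 34) = Φ(-1.105) ≈ 0.135

0.135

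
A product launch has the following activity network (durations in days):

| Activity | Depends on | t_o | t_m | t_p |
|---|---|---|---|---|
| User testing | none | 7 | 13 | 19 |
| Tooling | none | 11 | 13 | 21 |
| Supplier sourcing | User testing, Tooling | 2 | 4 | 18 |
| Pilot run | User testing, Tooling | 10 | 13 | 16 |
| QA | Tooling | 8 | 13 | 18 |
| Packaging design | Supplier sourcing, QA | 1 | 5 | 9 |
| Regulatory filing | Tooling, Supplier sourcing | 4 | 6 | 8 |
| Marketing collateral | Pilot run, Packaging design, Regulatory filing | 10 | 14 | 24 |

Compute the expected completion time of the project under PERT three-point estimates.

te_User testing = (7 + 4·13 + 19)/6 = 78/6 = 13
te_Tooling = (11 + 4·13 + 21)/6 = 84/6 = 14
te_Supplier sourcing = (2 + 4·4 + 18)/6 = 36/6 = 6
te_Pilot run = (10 + 4·13 + 16)/6 = 78/6 = 13
te_QA = (8 + 4·13 + 18)/6 = 78/6 = 13
te_Packaging design = (1 + 4·5 + 9)/6 = 30/6 = 5
te_Regulatory filing = (4 + 4·6 + 8)/6 = 36/6 = 6
te_Marketing collateral = (10 + 4·14 + 24)/6 = 90/6 = 15

Forward pass:
ES_User testing = 0; EF_User testing = 13
ES_Tooling = 0; EF_Tooling = 14
ES_Supplier sourcing = max(EF_User testing=13, EF_Tooling=14) = 14; EF_Supplier sourcing = 14+6 = 20
ES_Pilot run = max(EF_User testing=13, EF_Tooling=14) = 14; EF_Pilot run = 14+13 = 27
ES_QA = 14; EF_QA = 14+13 = 27
ES_Packaging design = max(EF_Supplier sourcing=20, EF_QA=27) = 27; EF_Packaging design = 27+5 = 32
ES_Regulatory filing = max(EF_Tooling=14, EF_Supplier sourcing=20) = 20; EF_Regulatory filing = 20+6 = 26
ES_Marketing collateral = max(EF_Pilot run=27, EF_Packaging design=32, EF_Regulatory filing=26) = 32; EF_Marketing collateral = 32+15 = 47
Expected project duration μ = 47 days. Critical path: Tooling → QA → Packaging design → Marketing collateral.

47 days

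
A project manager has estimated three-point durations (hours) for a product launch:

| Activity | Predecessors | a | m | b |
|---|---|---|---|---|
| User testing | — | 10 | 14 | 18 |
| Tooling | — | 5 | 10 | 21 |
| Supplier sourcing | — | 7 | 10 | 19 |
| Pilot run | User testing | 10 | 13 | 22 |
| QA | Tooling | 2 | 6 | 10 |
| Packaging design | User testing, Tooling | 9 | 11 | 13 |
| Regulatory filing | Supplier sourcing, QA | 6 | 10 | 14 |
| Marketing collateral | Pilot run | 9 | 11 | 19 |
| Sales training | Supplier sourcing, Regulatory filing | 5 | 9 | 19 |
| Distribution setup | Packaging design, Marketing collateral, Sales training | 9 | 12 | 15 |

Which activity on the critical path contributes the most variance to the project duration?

te_User testing = (10 + 4·14 + 18)/6 = 84/6 = 14; σ²_User testing = ((18−10)/6)² = 1.778
te_Tooling = (5 + 4·10 + 21)/6 = 66/6 = 11; σ²_Tooling = ((21−5)/6)² = 7.111
te_Supplier sourcing = (7 + 4·10 + 19)/6 = 66/6 = 11; σ²_Supplier sourcing = ((19−7)/6)² = 4.000
te_Pilot run = (10 + 4·13 + 22)/6 = 84/6 = 14; σ²_Pilot run = ((22−10)/6)² = 4.000
te_QA = (2 + 4·6 + 10)/6 = 36/6 = 6; σ²_QA = ((10−2)/6)² = 1.778
te_Packaging design = (9 + 4·11 + 13)/6 = 66/6 = 11; σ²_Packaging design = ((13−9)/6)² = 0.444
te_Regulatory filing = (6 + 4·10 + 14)/6 = 60/6 = 10; σ²_Regulatory filing = ((14−6)/6)² = 1.778
te_Marketing collateral = (9 + 4·11 + 19)/6 = 72/6 = 12; σ²_Marketing collateral = ((19−9)/6)² = 2.778
te_Sales training = (5 + 4·9 + 19)/6 = 60/6 = 10; σ²_Sales training = ((19−5)/6)² = 5.444
te_Distribution setup = (9 + 4·12 + 15)/6 = 72/6 = 12; σ²_Distribution setup = ((15−9)/6)² = 1.000

Forward pass:
ES_User testing = 0; EF_User testing = 14
ES_Tooling = 0; EF_Tooling = 11
ES_Supplier sourcing = 0; EF_Supplier sourcing = 11
ES_Pilot run = 14; EF_Pilot run = 14+14 = 28
ES_QA = 11; EF_QA = 11+6 = 17
ES_Packaging design = max(EF_User testing=14, EF_Tooling=11) = 14; EF_Packaging design = 14+11 = 25
ES_Regulatory filing = max(EF_Supplier sourcing=11, EF_QA=17) = 17; EF_Regulatory filing = 17+10 = 27
ES_Marketing collateral = 28; EF_Marketing collateral = 28+12 = 40
ES_Sales training = max(EF_Supplier sourcing=11, EF_Regulatory filing=27) = 27; EF_Sales training = 27+10 = 37
ES_Distribution setup = max(EF_Packaging design=25, EF_Marketing collateral=40, EF_Sales training=37) = 40; EF_Distribution setup = 40+12 = 52
Expected project duration μ = 52 hours. Critical path: User testing → Pilot run → Marketing collateral → Distribution setup.

Variances on critical path: σ²_User testing=1.778, σ²_Pilot run=4.000, σ²_Marketing collateral=2.778, σ²_Distribution setup=1.000.
Largest is σ²_Pilot run = 4.000.

Pilot run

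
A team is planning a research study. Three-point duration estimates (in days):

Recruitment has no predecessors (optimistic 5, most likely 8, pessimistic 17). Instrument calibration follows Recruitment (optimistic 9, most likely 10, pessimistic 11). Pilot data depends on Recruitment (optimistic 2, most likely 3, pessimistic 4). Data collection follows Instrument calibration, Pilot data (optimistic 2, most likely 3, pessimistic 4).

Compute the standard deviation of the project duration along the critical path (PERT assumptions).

te_Recruitment = (5 + 4·8 + 17)/6 = 54/6 = 9; σ²_Recruitment = ((17−5)/6)² = 4.000
te_Instrument calibration = (9 + 4·10 + 11)/6 = 60/6 = 10; σ²_Instrument calibration = ((11−9)/6)² = 0.111
te_Pilot data = (2 + 4·3 + 4)/6 = 18/6 = 3; σ²_Pilot data = ((4−2)/6)² = 0.111
te_Data collection = (2 + 4·3 + 4)/6 = 18/6 = 3; σ²_Data collection = ((4−2)/6)² = 0.111

Forward pass:
ES_Recruitment = 0; EF_Recruitment = 9
ES_Instrument calibration = 9; EF_Instrument calibration = 9+10 = 19
ES_Pilot data = 9; EF_Pilot data = 9+3 = 12
ES_Data collection = max(EF_Instrument calibration=19, EF_Pilot data=12) = 19; EF_Data collection = 19+3 = 22
Expected project duration μ = 22 days. Critical path: Recruitment → Instrument calibration → Data collection.

Variance along critical path = 4.000 + 0.111 + 0.111 = 4.222
σ = √4.222 = 2.055 days

2.05 days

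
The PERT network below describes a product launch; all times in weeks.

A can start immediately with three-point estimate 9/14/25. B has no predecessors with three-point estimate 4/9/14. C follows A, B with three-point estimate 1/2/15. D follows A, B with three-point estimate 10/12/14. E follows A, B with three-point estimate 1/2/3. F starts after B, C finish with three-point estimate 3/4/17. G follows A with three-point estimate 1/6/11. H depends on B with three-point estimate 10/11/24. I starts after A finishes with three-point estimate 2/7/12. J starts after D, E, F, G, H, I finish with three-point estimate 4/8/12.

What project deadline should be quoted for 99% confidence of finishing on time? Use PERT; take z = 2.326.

42.1 weeks

te_A = (9 + 4·14 + 25)/6 = 90/6 = 15; σ²_A = ((25−9)/6)² = 7.111
te_B = (4 + 4·9 + 14)/6 = 54/6 = 9; σ²_B = ((14−4)/6)² = 2.778
te_C = (1 + 4·2 + 15)/6 = 24/6 = 4; σ²_C = ((15−1)/6)² = 5.444
te_D = (10 + 4·12 + 14)/6 = 72/6 = 12; σ²_D = ((14−10)/6)² = 0.444
te_E = (1 + 4·2 + 3)/6 = 12/6 = 2; σ²_E = ((3−1)/6)² = 0.111
te_F = (3 + 4·4 + 17)/6 = 36/6 = 6; σ²_F = ((17−3)/6)² = 5.444
te_G = (1 + 4·6 + 11)/6 = 36/6 = 6; σ²_G = ((11−1)/6)² = 2.778
te_H = (10 + 4·11 + 24)/6 = 78/6 = 13; σ²_H = ((24−10)/6)² = 5.444
te_I = (2 + 4·7 + 12)/6 = 42/6 = 7; σ²_I = ((12−2)/6)² = 2.778
te_J = (4 + 4·8 + 12)/6 = 48/6 = 8; σ²_J = ((12−4)/6)² = 1.778

Forward pass:
ES_A = 0; EF_A = 15
ES_B = 0; EF_B = 9
ES_C = max(EF_A=15, EF_B=9) = 15; EF_C = 15+4 = 19
ES_D = max(EF_A=15, EF_B=9) = 15; EF_D = 15+12 = 27
ES_E = max(EF_A=15, EF_B=9) = 15; EF_E = 15+2 = 17
ES_F = max(EF_B=9, EF_C=19) = 19; EF_F = 19+6 = 25
ES_G = 15; EF_G = 15+6 = 21
ES_H = 9; EF_H = 9+13 = 22
ES_I = 15; EF_I = 15+7 = 22
ES_J = max(EF_D=27, EF_E=17, EF_F=25, EF_G=21, EF_H=22, EF_I=22) = 27; EF_J = 27+8 = 35
Expected project duration μ = 35 weeks. Critical path: A → D → J.

Variance along critical path = 7.111 + 0.444 + 1.778 = 9.333; σ = 3.055 weeks.
D = μ + z·σ = 35 + 2.326·3.055 = 42.1 weeks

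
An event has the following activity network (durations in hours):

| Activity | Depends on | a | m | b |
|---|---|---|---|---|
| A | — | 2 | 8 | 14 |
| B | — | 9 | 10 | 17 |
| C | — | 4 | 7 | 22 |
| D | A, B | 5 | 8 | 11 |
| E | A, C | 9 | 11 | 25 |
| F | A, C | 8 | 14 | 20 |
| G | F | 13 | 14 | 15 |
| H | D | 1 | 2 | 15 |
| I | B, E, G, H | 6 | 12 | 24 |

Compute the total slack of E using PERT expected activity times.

15 hours

te_A = (2 + 4·8 + 14)/6 = 48/6 = 8
te_B = (9 + 4·10 + 17)/6 = 66/6 = 11
te_C = (4 + 4·7 + 22)/6 = 54/6 = 9
te_D = (5 + 4·8 + 11)/6 = 48/6 = 8
te_E = (9 + 4·11 + 25)/6 = 78/6 = 13
te_F = (8 + 4·14 + 20)/6 = 84/6 = 14
te_G = (13 + 4·14 + 15)/6 = 84/6 = 14
te_H = (1 + 4·2 + 15)/6 = 24/6 = 4
te_I = (6 + 4·12 + 24)/6 = 78/6 = 13

Forward pass:
ES_A = 0; EF_A = 8
ES_B = 0; EF_B = 11
ES_C = 0; EF_C = 9
ES_D = max(EF_A=8, EF_B=11) = 11; EF_D = 11+8 = 19
ES_E = max(EF_A=8, EF_C=9) = 9; EF_E = 9+13 = 22
ES_F = max(EF_A=8, EF_C=9) = 9; EF_F = 9+14 = 23
ES_G = 23; EF_G = 23+14 = 37
ES_H = 19; EF_H = 19+4 = 23
ES_I = max(EF_B=11, EF_E=22, EF_G=37, EF_H=23) = 37; EF_I = 37+13 = 50
Expected project duration μ = 50 hours. Critical path: C → F → G → I.

Backward pass:
LF_I = 50; LS_I = 50−13 = 37
LF_H = LS_I = 37; LS_H = 37−4 = 33
LF_G = LS_I = 37; LS_G = 37−14 = 23
LF_F = LS_G = 23; LS_F = 23−14 = 9
LF_E = LS_I = 37; LS_E = 37−13 = 24
LF_D = LS_H = 33; LS_D = 33−8 = 25
LF_C = min(LS_E=24, LS_F=9) = 9; LS_C = 9−9 = 0
LF_B = min(LS_D=25, LS_I=37) = 25; LS_B = 25−11 = 14
LF_A = min(LS_D=25, LS_E=24, LS_F=9) = 9; LS_A = 9−8 = 1
Slack_E = LS_E − ES_E = 24 − 9 = 15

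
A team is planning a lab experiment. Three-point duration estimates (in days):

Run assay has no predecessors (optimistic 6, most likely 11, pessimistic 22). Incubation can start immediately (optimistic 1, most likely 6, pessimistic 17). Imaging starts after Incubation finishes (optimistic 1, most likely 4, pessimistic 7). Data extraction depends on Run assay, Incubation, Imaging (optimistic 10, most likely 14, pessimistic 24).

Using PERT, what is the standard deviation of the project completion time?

3.54 days

te_Run assay = (6 + 4·11 + 22)/6 = 72/6 = 12; σ²_Run assay = ((22−6)/6)² = 7.111
te_Incubation = (1 + 4·6 + 17)/6 = 42/6 = 7; σ²_Incubation = ((17−1)/6)² = 7.111
te_Imaging = (1 + 4·4 + 7)/6 = 24/6 = 4; σ²_Imaging = ((7−1)/6)² = 1.000
te_Data extraction = (10 + 4·14 + 24)/6 = 90/6 = 15; σ²_Data extraction = ((24−10)/6)² = 5.444

Forward pass:
ES_Run assay = 0; EF_Run assay = 12
ES_Incubation = 0; EF_Incubation = 7
ES_Imaging = 7; EF_Imaging = 7+4 = 11
ES_Data extraction = max(EF_Run assay=12, EF_Incubation=7, EF_Imaging=11) = 12; EF_Data extraction = 12+15 = 27
Expected project duration μ = 27 days. Critical path: Run assay → Data extraction.

Variance along critical path = 7.111 + 5.444 = 12.556
σ = √12.556 = 3.543 days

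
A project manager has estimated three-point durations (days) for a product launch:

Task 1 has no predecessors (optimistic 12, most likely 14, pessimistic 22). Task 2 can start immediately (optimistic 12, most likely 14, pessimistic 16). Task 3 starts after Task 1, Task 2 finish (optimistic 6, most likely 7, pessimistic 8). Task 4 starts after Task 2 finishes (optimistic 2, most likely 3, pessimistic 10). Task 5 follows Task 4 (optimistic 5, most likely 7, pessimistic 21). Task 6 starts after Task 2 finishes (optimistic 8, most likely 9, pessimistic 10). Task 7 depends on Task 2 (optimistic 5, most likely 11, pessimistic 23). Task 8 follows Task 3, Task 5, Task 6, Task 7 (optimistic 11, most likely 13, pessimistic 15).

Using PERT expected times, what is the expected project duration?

40 days

te_Task 1 = (12 + 4·14 + 22)/6 = 90/6 = 15
te_Task 2 = (12 + 4·14 + 16)/6 = 84/6 = 14
te_Task 3 = (6 + 4·7 + 8)/6 = 42/6 = 7
te_Task 4 = (2 + 4·3 + 10)/6 = 24/6 = 4
te_Task 5 = (5 + 4·7 + 21)/6 = 54/6 = 9
te_Task 6 = (8 + 4·9 + 10)/6 = 54/6 = 9
te_Task 7 = (5 + 4·11 + 23)/6 = 72/6 = 12
te_Task 8 = (11 + 4·13 + 15)/6 = 78/6 = 13

Forward pass:
ES_Task 1 = 0; EF_Task 1 = 15
ES_Task 2 = 0; EF_Task 2 = 14
ES_Task 3 = max(EF_Task 1=15, EF_Task 2=14) = 15; EF_Task 3 = 15+7 = 22
ES_Task 4 = 14; EF_Task 4 = 14+4 = 18
ES_Task 5 = 18; EF_Task 5 = 18+9 = 27
ES_Task 6 = 14; EF_Task 6 = 14+9 = 23
ES_Task 7 = 14; EF_Task 7 = 14+12 = 26
ES_Task 8 = max(EF_Task 3=22, EF_Task 5=27, EF_Task 6=23, EF_Task 7=26) = 27; EF_Task 8 = 27+13 = 40
Expected project duration μ = 40 days. Critical path: Task 2 → Task 4 → Task 5 → Task 8.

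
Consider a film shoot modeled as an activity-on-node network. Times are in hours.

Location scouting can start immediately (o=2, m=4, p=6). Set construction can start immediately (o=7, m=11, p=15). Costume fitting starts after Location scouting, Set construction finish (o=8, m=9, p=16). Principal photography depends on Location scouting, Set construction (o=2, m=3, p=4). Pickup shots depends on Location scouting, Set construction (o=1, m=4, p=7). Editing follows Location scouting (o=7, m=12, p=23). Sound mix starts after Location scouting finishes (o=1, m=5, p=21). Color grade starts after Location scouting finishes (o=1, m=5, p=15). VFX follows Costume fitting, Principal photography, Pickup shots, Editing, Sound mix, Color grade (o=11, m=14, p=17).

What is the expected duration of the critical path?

te_Location scouting = (2 + 4·4 + 6)/6 = 24/6 = 4
te_Set construction = (7 + 4·11 + 15)/6 = 66/6 = 11
te_Costume fitting = (8 + 4·9 + 16)/6 = 60/6 = 10
te_Principal photography = (2 + 4·3 + 4)/6 = 18/6 = 3
te_Pickup shots = (1 + 4·4 + 7)/6 = 24/6 = 4
te_Editing = (7 + 4·12 + 23)/6 = 78/6 = 13
te_Sound mix = (1 + 4·5 + 21)/6 = 42/6 = 7
te_Color grade = (1 + 4·5 + 15)/6 = 36/6 = 6
te_VFX = (11 + 4·14 + 17)/6 = 84/6 = 14

Forward pass:
ES_Location scouting = 0; EF_Location scouting = 4
ES_Set construction = 0; EF_Set construction = 11
ES_Costume fitting = max(EF_Location scouting=4, EF_Set construction=11) = 11; EF_Costume fitting = 11+10 = 21
ES_Principal photography = max(EF_Location scouting=4, EF_Set construction=11) = 11; EF_Principal photography = 11+3 = 14
ES_Pickup shots = max(EF_Location scouting=4, EF_Set construction=11) = 11; EF_Pickup shots = 11+4 = 15
ES_Editing = 4; EF_Editing = 4+13 = 17
ES_Sound mix = 4; EF_Sound mix = 4+7 = 11
ES_Color grade = 4; EF_Color grade = 4+6 = 10
ES_VFX = max(EF_Costume fitting=21, EF_Principal photography=14, EF_Pickup shots=15, EF_Editing=17, EF_Sound mix=11, EF_Color grade=10) = 21; EF_VFX = 21+14 = 35
Expected project duration μ = 35 hours. Critical path: Set construction → Costume fitting → VFX.

35 hours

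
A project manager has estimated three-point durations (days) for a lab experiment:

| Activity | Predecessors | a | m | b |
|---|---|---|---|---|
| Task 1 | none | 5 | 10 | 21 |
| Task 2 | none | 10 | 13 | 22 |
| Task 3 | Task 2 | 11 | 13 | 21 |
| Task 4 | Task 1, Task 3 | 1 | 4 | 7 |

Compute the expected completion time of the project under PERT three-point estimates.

32 days

te_Task 1 = (5 + 4·10 + 21)/6 = 66/6 = 11
te_Task 2 = (10 + 4·13 + 22)/6 = 84/6 = 14
te_Task 3 = (11 + 4·13 + 21)/6 = 84/6 = 14
te_Task 4 = (1 + 4·4 + 7)/6 = 24/6 = 4

Forward pass:
ES_Task 1 = 0; EF_Task 1 = 11
ES_Task 2 = 0; EF_Task 2 = 14
ES_Task 3 = 14; EF_Task 3 = 14+14 = 28
ES_Task 4 = max(EF_Task 1=11, EF_Task 3=28) = 28; EF_Task 4 = 28+4 = 32
Expected project duration μ = 32 days. Critical path: Task 2 → Task 3 → Task 4.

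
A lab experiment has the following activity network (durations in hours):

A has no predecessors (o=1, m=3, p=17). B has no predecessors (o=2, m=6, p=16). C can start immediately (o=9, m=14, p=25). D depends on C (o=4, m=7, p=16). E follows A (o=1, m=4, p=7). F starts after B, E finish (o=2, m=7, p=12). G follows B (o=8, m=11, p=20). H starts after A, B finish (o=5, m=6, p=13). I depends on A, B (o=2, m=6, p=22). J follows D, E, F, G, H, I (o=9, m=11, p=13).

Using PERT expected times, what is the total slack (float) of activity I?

te_A = (1 + 4·3 + 17)/6 = 30/6 = 5
te_B = (2 + 4·6 + 16)/6 = 42/6 = 7
te_C = (9 + 4·14 + 25)/6 = 90/6 = 15
te_D = (4 + 4·7 + 16)/6 = 48/6 = 8
te_E = (1 + 4·4 + 7)/6 = 24/6 = 4
te_F = (2 + 4·7 + 12)/6 = 42/6 = 7
te_G = (8 + 4·11 + 20)/6 = 72/6 = 12
te_H = (5 + 4·6 + 13)/6 = 42/6 = 7
te_I = (2 + 4·6 + 22)/6 = 48/6 = 8
te_J = (9 + 4·11 + 13)/6 = 66/6 = 11

Forward pass:
ES_A = 0; EF_A = 5
ES_B = 0; EF_B = 7
ES_C = 0; EF_C = 15
ES_D = 15; EF_D = 15+8 = 23
ES_E = 5; EF_E = 5+4 = 9
ES_F = max(EF_B=7, EF_E=9) = 9; EF_F = 9+7 = 16
ES_G = 7; EF_G = 7+12 = 19
ES_H = max(EF_A=5, EF_B=7) = 7; EF_H = 7+7 = 14
ES_I = max(EF_A=5, EF_B=7) = 7; EF_I = 7+8 = 15
ES_J = max(EF_D=23, EF_E=9, EF_F=16, EF_G=19, EF_H=14, EF_I=15) = 23; EF_J = 23+11 = 34
Expected project duration μ = 34 hours. Critical path: C → D → J.

Backward pass:
LF_J = 34; LS_J = 34−11 = 23
LF_I = LS_J = 23; LS_I = 23−8 = 15
LF_H = LS_J = 23; LS_H = 23−7 = 16
LF_G = LS_J = 23; LS_G = 23−12 = 11
LF_F = LS_J = 23; LS_F = 23−7 = 16
LF_E = min(LS_F=16, LS_J=23) = 16; LS_E = 16−4 = 12
LF_D = LS_J = 23; LS_D = 23−8 = 15
LF_C = LS_D = 15; LS_C = 15−15 = 0
LF_B = min(LS_F=16, LS_G=11, LS_H=16, LS_I=15) = 11; LS_B = 11−7 = 4
LF_A = min(LS_E=12, LS_H=16, LS_I=15) = 12; LS_A = 12−5 = 7
Slack_I = LS_I − ES_I = 15 − 7 = 8

8 hours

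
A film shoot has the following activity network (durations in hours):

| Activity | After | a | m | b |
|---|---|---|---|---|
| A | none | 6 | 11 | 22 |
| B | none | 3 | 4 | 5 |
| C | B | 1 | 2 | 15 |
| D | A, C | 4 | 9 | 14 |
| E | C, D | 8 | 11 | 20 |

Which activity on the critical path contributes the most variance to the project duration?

te_A = (6 + 4·11 + 22)/6 = 72/6 = 12; σ²_A = ((22−6)/6)² = 7.111
te_B = (3 + 4·4 + 5)/6 = 24/6 = 4; σ²_B = ((5−3)/6)² = 0.111
te_C = (1 + 4·2 + 15)/6 = 24/6 = 4; σ²_C = ((15−1)/6)² = 5.444
te_D = (4 + 4·9 + 14)/6 = 54/6 = 9; σ²_D = ((14−4)/6)² = 2.778
te_E = (8 + 4·11 + 20)/6 = 72/6 = 12; σ²_E = ((20−8)/6)² = 4.000

Forward pass:
ES_A = 0; EF_A = 12
ES_B = 0; EF_B = 4
ES_C = 4; EF_C = 4+4 = 8
ES_D = max(EF_A=12, EF_C=8) = 12; EF_D = 12+9 = 21
ES_E = max(EF_C=8, EF_D=21) = 21; EF_E = 21+12 = 33
Expected project duration μ = 33 hours. Critical path: A → D → E.

Variances on critical path: σ²_A=7.111, σ²_D=2.778, σ²_E=4.000.
Largest is σ²_A = 7.111.

A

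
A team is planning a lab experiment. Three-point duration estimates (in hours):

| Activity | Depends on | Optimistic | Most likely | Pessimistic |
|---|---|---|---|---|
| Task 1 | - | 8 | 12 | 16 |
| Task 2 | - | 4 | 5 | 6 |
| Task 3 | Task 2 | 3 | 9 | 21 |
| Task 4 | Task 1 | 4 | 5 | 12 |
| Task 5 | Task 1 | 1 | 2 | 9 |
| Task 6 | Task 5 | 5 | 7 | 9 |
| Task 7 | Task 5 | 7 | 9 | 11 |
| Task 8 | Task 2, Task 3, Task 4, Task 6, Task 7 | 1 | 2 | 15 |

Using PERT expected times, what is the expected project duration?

te_Task 1 = (8 + 4·12 + 16)/6 = 72/6 = 12
te_Task 2 = (4 + 4·5 + 6)/6 = 30/6 = 5
te_Task 3 = (3 + 4·9 + 21)/6 = 60/6 = 10
te_Task 4 = (4 + 4·5 + 12)/6 = 36/6 = 6
te_Task 5 = (1 + 4·2 + 9)/6 = 18/6 = 3
te_Task 6 = (5 + 4·7 + 9)/6 = 42/6 = 7
te_Task 7 = (7 + 4·9 + 11)/6 = 54/6 = 9
te_Task 8 = (1 + 4·2 + 15)/6 = 24/6 = 4

Forward pass:
ES_Task 1 = 0; EF_Task 1 = 12
ES_Task 2 = 0; EF_Task 2 = 5
ES_Task 3 = 5; EF_Task 3 = 5+10 = 15
ES_Task 4 = 12; EF_Task 4 = 12+6 = 18
ES_Task 5 = 12; EF_Task 5 = 12+3 = 15
ES_Task 6 = 15; EF_Task 6 = 15+7 = 22
ES_Task 7 = 15; EF_Task 7 = 15+9 = 24
ES_Task 8 = max(EF_Task 2=5, EF_Task 3=15, EF_Task 4=18, EF_Task 6=22, EF_Task 7=24) = 24; EF_Task 8 = 24+4 = 28
Expected project duration μ = 28 hours. Critical path: Task 1 → Task 5 → Task 7 → Task 8.

28 hours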